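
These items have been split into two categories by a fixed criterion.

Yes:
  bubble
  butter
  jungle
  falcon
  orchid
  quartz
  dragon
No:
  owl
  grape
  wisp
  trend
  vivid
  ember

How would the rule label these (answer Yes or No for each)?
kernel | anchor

Every 'Yes' example satisfies: length 6. None of the 'No' examples do.
kernel → length 6 → Yes.
anchor → length 6 → Yes.

Yes, Yes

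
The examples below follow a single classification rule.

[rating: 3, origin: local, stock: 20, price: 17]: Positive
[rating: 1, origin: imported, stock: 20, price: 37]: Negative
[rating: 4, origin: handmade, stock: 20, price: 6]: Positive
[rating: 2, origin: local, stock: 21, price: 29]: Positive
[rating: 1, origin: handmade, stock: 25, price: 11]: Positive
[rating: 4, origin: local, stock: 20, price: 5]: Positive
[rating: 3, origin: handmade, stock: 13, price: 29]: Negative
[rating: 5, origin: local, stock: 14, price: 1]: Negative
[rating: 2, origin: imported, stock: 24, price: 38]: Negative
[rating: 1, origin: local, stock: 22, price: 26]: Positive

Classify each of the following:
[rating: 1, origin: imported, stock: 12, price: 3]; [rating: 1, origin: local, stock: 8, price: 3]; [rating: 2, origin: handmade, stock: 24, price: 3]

Negative, Negative, Positive

One predicate separates the groups cleanly: price ≤ 29 AND stock ≥ 20.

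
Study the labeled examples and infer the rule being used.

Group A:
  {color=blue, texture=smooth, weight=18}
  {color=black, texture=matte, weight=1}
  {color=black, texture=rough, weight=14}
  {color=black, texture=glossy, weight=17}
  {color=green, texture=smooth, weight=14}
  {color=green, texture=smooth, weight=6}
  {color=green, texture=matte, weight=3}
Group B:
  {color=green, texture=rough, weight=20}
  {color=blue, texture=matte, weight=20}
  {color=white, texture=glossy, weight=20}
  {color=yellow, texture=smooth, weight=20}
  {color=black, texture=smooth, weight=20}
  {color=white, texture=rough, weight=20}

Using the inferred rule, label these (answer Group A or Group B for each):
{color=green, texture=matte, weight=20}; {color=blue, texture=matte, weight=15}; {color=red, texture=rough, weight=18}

Rule: weight ≤ 18. This holds for each 'Group A' example and fails for each 'Group B' one.

Group B, Group A, Group A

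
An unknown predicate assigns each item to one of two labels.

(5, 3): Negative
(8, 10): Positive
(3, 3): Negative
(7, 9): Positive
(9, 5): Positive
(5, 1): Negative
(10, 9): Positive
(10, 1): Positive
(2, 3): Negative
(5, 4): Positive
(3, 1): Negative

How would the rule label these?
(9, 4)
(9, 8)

'Positive' ⟺ sum ≥ 9.
Positive: (9, 4), since 9+4 = 13.
Positive: (9, 8), since 9+8 = 17.

Positive, Positive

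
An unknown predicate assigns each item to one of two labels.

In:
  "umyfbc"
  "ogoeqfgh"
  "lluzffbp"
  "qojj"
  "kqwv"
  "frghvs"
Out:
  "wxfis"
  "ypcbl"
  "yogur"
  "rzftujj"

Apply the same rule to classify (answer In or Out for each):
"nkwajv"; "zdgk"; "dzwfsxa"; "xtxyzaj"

In, In, Out, Out

Rule: even length. This holds for each 'In' example and fails for each 'Out' one.
"nkwajv": length 6, meets the rule → In.
"zdgk": length 4, meets the rule → In.
"dzwfsxa": length 7, lacks this property → Out.
"xtxyzaj": length 7, lacks this property → Out.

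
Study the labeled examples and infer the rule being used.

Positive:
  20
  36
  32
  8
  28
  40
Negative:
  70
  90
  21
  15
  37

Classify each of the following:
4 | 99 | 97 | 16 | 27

Positive, Negative, Negative, Positive, Negative

The common property of the 'Positive' items is: multiple of 4. No 'Negative' item has it.
4: Positive (4 = 4·1).
99: Negative (99 = 4·24 + 3).
97: Negative (97 = 4·24 + 1).
16: Positive (16 = 4·4).
27: Negative (27 = 4·6 + 3).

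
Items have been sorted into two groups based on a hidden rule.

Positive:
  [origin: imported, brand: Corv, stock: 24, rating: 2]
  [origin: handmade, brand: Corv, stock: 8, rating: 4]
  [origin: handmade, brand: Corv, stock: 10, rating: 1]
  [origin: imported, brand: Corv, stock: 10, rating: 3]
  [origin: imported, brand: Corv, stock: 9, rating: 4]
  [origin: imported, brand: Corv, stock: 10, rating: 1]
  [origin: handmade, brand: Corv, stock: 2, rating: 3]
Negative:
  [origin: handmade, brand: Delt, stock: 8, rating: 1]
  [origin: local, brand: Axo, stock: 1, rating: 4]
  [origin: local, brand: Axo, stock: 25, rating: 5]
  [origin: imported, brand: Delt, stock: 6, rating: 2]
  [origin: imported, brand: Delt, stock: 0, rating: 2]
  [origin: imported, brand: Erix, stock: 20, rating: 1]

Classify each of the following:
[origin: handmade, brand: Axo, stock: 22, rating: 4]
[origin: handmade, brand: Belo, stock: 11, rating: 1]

Negative, Negative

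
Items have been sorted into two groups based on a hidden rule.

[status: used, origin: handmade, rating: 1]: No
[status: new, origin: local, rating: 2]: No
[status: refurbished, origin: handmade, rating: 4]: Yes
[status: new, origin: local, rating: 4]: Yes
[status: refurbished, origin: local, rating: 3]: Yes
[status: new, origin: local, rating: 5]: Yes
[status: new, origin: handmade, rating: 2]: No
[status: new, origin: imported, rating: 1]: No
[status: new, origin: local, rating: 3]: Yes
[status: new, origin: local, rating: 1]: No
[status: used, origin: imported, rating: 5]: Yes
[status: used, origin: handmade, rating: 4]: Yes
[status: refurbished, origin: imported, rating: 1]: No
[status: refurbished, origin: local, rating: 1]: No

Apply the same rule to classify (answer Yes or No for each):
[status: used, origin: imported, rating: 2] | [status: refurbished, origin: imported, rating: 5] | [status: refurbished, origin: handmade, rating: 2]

No, Yes, No

The simplest hypothesis consistent with all the labels is: rating ≥ 3.
[status: used, origin: imported, rating: 2]: rating = 2 — does not fit, so No. [status: refurbished, origin: imported, rating: 5]: rating = 5 — passes, so Yes. [status: refurbished, origin: handmade, rating: 2]: rating = 2 — does not fit, so No.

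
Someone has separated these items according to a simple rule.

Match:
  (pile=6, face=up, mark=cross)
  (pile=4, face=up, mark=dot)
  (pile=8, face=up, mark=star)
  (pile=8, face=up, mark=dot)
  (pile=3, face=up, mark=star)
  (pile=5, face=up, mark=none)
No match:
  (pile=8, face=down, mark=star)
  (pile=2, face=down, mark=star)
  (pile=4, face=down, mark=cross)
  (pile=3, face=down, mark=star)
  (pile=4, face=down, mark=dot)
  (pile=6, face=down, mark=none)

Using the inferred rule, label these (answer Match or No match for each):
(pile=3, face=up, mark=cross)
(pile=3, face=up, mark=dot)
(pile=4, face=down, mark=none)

The rule appears to be: face is up.
(pile=3, face=up, mark=cross): face is up, qualifies → Match. (pile=3, face=up, mark=dot): face is up, qualifies → Match. (pile=4, face=down, mark=none): face is down, does not satisfy this → No match.

Match, Match, No match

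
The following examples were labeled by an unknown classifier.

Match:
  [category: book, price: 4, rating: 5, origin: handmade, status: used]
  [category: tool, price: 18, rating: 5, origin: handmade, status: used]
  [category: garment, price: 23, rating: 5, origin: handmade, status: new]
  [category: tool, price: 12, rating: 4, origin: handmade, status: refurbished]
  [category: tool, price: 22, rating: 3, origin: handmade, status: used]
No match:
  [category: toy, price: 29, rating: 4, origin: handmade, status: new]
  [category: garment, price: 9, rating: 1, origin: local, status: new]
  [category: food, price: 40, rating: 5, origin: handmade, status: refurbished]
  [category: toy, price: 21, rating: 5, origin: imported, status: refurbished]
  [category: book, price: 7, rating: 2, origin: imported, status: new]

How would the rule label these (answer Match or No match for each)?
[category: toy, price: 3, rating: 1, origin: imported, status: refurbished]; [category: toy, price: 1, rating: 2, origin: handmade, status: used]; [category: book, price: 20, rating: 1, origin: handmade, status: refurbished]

The common property of the 'Match' items is: origin is handmade AND price ≤ 23. No 'No match' item has it.

No match, Match, Match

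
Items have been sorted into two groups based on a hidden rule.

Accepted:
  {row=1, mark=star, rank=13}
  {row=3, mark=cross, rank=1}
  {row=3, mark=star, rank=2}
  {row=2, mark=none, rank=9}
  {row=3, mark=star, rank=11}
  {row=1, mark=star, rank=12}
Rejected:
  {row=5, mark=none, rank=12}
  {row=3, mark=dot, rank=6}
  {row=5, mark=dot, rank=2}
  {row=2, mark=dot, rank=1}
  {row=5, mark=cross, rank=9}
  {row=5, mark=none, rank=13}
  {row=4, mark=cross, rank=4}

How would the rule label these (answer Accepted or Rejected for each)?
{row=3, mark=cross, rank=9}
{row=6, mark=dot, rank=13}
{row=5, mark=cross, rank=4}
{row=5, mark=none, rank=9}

Accepted, Rejected, Rejected, Rejected

The common property of the 'Accepted' items is: mark is not dot AND row ≤ 3. No 'Rejected' item has it.
Accepted: {row=3, mark=cross, rank=9}, since mark is cross, row = 3.
Rejected: {row=6, mark=dot, rank=13}, since mark is dot, row = 6.
Rejected: {row=5, mark=cross, rank=4}, since mark is cross, row = 5.
Rejected: {row=5, mark=none, rank=9}, since mark is none, row = 5.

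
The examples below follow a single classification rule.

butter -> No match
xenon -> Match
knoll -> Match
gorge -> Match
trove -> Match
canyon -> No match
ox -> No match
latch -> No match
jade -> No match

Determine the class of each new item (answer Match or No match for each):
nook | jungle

Every 'Match' example satisfies: odd length AND contains 'o'. None of the 'No match' examples do.
nook: length 4, has 'o', doesn't match → No match.
jungle: length 6, no 'o', doesn't match → No match.

No match, No match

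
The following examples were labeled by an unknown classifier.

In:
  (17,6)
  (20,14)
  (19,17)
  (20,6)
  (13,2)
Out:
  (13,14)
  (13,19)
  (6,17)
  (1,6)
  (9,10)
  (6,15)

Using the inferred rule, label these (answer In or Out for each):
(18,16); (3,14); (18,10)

In, Out, In

'In' ⟺ first > second.
(18,16): In (18 > 16). (3,14): Out (3 < 14). (18,10): In (18 > 10).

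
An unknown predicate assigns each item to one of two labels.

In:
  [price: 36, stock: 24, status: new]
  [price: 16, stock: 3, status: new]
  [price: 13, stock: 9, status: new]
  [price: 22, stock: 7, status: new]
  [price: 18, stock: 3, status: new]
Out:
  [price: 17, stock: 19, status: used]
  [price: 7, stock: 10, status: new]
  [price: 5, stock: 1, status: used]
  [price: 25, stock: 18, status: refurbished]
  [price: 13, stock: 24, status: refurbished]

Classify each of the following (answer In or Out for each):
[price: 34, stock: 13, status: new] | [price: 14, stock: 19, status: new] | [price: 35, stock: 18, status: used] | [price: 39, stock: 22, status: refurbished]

In, In, Out, Out

Every 'In' example satisfies: status is new AND price ≥ 13. None of the 'Out' examples do.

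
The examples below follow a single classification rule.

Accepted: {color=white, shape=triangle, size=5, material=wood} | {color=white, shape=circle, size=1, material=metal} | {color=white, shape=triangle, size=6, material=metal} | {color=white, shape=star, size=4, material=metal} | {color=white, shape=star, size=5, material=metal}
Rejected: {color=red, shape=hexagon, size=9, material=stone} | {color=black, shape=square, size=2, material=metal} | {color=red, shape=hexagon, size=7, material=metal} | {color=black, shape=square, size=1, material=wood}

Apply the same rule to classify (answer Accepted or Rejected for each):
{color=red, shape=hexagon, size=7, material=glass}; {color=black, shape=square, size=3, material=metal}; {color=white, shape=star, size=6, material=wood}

The rule appears to be: color is white.

Rejected, Rejected, Accepted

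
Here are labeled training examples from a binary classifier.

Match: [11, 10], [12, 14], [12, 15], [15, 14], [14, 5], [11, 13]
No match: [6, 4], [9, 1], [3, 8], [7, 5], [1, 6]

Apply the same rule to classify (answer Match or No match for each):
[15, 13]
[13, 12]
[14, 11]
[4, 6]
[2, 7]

Every 'Match' example satisfies: sum ≥ 19. None of the 'No match' examples do.
[15, 13]: 15+13 = 28, qualifies → Match. [13, 12]: 13+12 = 25, qualifies → Match. [14, 11]: 14+11 = 25, qualifies → Match. [4, 6]: 4+6 = 10, lacks this property → No match. [2, 7]: 2+7 = 9, lacks this property → No match.

Match, Match, Match, No match, No match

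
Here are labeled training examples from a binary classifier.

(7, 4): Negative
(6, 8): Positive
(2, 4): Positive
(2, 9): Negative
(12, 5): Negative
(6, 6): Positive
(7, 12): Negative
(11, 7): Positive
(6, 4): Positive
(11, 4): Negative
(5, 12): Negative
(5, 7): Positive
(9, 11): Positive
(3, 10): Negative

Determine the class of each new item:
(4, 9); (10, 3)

A rule that fits every label: sum is even — true of each 'Positive' example, false of each 'Negative' one.

Negative, Negative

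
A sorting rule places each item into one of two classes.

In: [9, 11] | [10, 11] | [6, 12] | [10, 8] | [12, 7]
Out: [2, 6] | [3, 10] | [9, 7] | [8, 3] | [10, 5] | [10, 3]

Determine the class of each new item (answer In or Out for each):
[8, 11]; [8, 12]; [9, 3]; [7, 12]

All 'In' examples share one property — sum ≥ 18 — and every 'Out' example lacks it.
[8, 11] → 8+11 = 19 → In.
[8, 12] → 8+12 = 20 → In.
[9, 3] → 9+3 = 12 → Out.
[7, 12] → 7+12 = 19 → In.

In, In, Out, In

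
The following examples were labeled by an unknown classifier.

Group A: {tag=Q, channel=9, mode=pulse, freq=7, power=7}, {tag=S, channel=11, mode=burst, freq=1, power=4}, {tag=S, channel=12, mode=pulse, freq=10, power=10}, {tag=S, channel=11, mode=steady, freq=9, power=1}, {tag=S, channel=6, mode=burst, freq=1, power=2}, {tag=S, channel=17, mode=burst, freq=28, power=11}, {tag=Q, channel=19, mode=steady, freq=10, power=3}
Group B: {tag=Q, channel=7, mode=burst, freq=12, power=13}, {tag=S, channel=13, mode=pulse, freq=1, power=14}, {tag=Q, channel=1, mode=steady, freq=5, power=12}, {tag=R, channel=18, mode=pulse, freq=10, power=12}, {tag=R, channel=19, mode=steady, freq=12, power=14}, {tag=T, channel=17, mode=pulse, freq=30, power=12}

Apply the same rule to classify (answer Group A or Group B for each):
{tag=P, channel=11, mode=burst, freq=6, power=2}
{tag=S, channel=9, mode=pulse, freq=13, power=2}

'Group A' ⟺ power ≤ 11.
{tag=P, channel=11, mode=burst, freq=6, power=2}: Group A (power = 2). {tag=S, channel=9, mode=pulse, freq=13, power=2}: Group A (power = 2).

Group A, Group A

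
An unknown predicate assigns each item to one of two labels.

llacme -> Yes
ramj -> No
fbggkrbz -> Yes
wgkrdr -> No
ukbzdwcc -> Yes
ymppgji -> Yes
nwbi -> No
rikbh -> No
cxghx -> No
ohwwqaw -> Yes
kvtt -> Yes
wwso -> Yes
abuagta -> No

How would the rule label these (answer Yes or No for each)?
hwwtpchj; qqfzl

All 'Yes' examples share one property — has a double letter — and every 'No' example lacks it.
hwwtpchj — 'ww' doubled, hence Yes. qqfzl — 'qq' doubled, hence Yes.

Yes, Yes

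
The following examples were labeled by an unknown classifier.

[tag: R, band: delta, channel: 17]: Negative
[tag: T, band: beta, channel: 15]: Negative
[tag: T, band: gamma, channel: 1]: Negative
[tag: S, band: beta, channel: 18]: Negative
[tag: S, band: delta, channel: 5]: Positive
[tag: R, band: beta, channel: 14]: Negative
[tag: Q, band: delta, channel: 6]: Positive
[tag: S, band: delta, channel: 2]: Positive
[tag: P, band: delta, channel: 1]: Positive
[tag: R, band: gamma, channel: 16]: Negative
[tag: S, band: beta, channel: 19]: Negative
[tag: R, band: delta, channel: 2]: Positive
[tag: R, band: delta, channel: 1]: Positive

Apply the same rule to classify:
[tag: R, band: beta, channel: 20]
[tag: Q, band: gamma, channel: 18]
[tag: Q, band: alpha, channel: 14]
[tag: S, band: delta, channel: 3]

Negative, Negative, Negative, Positive

Every 'Positive' example satisfies: band is delta AND channel ≤ 6. None of the 'Negative' examples do.
Negative: [tag: R, band: beta, channel: 20], since band is beta, channel = 20.
Negative: [tag: Q, band: gamma, channel: 18], since band is gamma, channel = 18.
Negative: [tag: Q, band: alpha, channel: 14], since band is alpha, channel = 14.
Positive: [tag: S, band: delta, channel: 3], since band is delta, channel = 3.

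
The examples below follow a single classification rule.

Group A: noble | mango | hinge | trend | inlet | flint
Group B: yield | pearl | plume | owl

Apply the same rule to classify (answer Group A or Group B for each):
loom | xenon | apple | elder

Group B, Group A, Group B, Group B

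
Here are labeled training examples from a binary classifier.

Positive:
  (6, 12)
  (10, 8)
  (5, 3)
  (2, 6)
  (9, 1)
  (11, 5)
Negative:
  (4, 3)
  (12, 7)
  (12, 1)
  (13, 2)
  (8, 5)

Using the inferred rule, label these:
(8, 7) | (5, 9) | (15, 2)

Negative, Positive, Negative

Looking at the examples, the only property every 'Positive' case has and every 'Negative' case lacks is: sum is even.
(8, 7) → 8+7 = 15 → Negative. (5, 9) → 5+9 = 14 → Positive. (15, 2) → 15+2 = 17 → Negative.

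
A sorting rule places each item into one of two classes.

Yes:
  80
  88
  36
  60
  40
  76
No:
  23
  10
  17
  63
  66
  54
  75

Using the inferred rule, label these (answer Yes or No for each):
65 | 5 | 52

Looking at the examples, the only property every 'Yes' case has and every 'No' case lacks is: multiple of 4.
65 → 65 = 4·16 + 1 → No. 5 → 5 = 4·1 + 1 → No. 52 → 52 = 4·13 → Yes.

No, No, Yes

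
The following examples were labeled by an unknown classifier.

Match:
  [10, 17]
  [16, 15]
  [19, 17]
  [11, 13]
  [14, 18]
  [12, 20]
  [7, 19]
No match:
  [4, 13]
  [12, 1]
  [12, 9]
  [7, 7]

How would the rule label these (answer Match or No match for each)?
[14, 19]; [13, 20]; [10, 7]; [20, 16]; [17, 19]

Match, Match, No match, Match, Match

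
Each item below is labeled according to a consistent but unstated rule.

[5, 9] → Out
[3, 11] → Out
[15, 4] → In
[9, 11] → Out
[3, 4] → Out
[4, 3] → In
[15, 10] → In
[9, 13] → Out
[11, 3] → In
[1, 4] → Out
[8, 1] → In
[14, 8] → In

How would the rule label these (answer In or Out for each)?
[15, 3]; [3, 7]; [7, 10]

In, Out, Out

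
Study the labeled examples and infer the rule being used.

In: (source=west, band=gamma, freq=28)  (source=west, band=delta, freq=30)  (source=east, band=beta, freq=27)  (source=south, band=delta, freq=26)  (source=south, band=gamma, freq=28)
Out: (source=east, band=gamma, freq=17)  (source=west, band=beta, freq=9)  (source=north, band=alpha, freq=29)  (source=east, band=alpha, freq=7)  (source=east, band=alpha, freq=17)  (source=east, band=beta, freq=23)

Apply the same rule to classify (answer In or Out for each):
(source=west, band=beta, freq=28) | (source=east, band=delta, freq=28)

In, In

The common property of the 'In' items is: freq ≥ 26 AND freq ≠ 29. No 'Out' item has it.
In: (source=west, band=beta, freq=28), since freq = 28. In: (source=east, band=delta, freq=28), since freq = 28.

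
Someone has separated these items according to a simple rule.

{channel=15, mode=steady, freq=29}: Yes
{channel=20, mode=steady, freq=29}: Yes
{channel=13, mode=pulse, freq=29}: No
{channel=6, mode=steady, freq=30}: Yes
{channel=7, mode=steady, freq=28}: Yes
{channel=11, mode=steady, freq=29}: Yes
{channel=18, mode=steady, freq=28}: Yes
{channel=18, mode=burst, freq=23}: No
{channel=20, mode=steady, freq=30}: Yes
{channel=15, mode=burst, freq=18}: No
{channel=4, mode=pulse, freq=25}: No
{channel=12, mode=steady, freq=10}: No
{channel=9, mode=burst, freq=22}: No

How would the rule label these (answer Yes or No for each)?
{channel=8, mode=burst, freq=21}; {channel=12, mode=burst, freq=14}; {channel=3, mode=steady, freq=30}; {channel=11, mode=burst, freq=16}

No, No, Yes, No

The rule appears to be: mode is steady AND freq ≥ 18.
{channel=8, mode=burst, freq=21}: mode is burst, freq = 21, does not satisfy this → No.
{channel=12, mode=burst, freq=14}: mode is burst, freq = 14, does not satisfy this → No.
{channel=3, mode=steady, freq=30}: mode is steady, freq = 30, meets the rule → Yes.
{channel=11, mode=burst, freq=16}: mode is burst, freq = 16, does not satisfy this → No.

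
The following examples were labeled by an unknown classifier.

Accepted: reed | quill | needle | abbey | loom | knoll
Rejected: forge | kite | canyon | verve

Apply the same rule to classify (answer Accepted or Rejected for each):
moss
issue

The common property of the 'Accepted' items is: has a double letter. No 'Rejected' item has it.
Accepted: moss, since 'ss' doubled. Accepted: issue, since 'ss' doubled.

Accepted, Accepted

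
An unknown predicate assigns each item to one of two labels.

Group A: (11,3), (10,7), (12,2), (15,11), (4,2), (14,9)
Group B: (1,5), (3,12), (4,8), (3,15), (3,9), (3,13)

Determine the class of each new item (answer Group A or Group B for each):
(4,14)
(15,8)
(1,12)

Group B, Group A, Group B

The pattern is that an item is 'Group A' exactly when: first > second.
(4,14): 4 < 14 — fails this test, so Group B. (15,8): 15 > 8 — has this property, so Group A. (1,12): 1 < 12 — fails this test, so Group B.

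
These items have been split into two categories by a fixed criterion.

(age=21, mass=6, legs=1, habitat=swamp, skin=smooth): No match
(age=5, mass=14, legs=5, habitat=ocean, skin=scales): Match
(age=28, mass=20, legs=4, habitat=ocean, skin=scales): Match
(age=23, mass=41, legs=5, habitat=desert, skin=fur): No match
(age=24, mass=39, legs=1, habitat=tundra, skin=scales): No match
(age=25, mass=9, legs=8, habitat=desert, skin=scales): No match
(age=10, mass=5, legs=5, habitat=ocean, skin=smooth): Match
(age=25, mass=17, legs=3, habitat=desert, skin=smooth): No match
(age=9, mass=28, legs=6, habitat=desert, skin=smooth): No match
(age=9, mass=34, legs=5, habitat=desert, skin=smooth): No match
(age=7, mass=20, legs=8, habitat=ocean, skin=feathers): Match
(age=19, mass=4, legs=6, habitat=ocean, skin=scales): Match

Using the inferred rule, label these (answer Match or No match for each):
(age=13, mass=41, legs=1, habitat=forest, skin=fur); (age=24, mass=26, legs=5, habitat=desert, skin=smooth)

No match, No match

Comparing the two groups points to one rule — habitat is ocean.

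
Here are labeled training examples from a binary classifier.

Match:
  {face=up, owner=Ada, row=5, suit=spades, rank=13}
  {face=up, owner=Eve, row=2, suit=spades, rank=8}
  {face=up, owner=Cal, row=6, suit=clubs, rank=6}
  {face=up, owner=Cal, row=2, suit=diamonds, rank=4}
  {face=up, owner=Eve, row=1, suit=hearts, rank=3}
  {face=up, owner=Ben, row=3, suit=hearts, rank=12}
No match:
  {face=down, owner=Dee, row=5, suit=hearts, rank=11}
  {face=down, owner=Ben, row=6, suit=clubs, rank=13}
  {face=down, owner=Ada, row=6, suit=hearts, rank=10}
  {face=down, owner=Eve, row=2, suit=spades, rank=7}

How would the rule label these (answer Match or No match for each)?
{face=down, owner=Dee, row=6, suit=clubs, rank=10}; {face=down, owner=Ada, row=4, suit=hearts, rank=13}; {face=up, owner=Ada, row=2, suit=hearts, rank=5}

No match, No match, Match

The common property of the 'Match' items is: face is up. No 'No match' item has it.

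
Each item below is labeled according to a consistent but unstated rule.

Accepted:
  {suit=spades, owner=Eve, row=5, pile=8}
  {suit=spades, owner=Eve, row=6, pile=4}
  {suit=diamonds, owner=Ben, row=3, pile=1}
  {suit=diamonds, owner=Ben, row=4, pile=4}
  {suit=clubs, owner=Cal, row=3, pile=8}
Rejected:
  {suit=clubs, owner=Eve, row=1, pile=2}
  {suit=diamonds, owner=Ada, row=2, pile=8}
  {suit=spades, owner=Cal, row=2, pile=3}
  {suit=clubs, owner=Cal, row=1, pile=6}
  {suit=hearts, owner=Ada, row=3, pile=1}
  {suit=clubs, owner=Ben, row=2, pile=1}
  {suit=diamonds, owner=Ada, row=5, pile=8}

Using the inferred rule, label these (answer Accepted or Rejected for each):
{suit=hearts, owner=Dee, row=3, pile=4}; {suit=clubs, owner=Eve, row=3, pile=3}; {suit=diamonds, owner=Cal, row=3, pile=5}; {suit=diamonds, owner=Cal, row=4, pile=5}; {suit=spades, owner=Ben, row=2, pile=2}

The distinguishing property — owner is not Ada AND row ≥ 3 — holds for all the 'Accepted' cases and none of the 'Rejected' cases.
{suit=hearts, owner=Dee, row=3, pile=4} → owner is Dee, row = 3 → Accepted.
{suit=clubs, owner=Eve, row=3, pile=3} → owner is Eve, row = 3 → Accepted.
{suit=diamonds, owner=Cal, row=3, pile=5} → owner is Cal, row = 3 → Accepted.
{suit=diamonds, owner=Cal, row=4, pile=5} → owner is Cal, row = 4 → Accepted.
{suit=spades, owner=Ben, row=2, pile=2} → owner is Ben, row = 2 → Rejected.

Accepted, Accepted, Accepted, Accepted, Rejected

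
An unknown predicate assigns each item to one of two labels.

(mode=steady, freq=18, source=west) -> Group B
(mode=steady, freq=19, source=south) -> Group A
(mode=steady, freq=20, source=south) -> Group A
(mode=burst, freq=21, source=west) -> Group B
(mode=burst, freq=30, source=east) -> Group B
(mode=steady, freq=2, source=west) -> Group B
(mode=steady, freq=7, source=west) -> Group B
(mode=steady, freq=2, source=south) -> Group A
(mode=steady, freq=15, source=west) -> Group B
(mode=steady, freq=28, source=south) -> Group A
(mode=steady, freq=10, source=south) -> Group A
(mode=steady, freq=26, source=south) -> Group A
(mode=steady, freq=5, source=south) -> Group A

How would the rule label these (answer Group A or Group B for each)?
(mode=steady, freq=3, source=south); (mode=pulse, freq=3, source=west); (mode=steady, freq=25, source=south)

Group A, Group B, Group A

The simplest hypothesis consistent with all the labels is: source is south.
(mode=steady, freq=3, source=south) → source is south → Group A. (mode=pulse, freq=3, source=west) → source is west → Group B. (mode=steady, freq=25, source=south) → source is south → Group A.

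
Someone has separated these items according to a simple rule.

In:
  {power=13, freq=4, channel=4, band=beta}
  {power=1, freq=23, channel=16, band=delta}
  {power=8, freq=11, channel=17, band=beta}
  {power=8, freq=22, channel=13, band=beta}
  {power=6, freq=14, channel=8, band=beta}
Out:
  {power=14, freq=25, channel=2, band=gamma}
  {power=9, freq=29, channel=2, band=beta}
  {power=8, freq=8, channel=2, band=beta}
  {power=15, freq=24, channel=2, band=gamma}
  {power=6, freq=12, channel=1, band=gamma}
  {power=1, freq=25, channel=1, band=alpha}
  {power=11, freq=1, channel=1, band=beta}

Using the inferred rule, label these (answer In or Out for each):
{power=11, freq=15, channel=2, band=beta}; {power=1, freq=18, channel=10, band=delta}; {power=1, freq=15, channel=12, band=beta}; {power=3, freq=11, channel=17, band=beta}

Out, In, In, In

The common property of the 'In' items is: channel ≥ 4. No 'Out' item has it.
{power=11, freq=15, channel=2, band=beta}: channel = 2, does not satisfy this → Out.
{power=1, freq=18, channel=10, band=delta}: channel = 10, matches → In.
{power=1, freq=15, channel=12, band=beta}: channel = 12, matches → In.
{power=3, freq=11, channel=17, band=beta}: channel = 17, matches → In.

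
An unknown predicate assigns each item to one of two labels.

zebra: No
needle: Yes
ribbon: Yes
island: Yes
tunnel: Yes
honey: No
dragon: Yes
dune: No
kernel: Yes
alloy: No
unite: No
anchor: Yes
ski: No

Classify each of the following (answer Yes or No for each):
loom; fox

No, No

A rule that fits every label: length 6 — true of each 'Yes' example, false of each 'No' one.
loom → length 4 → No. fox → length 3 → No.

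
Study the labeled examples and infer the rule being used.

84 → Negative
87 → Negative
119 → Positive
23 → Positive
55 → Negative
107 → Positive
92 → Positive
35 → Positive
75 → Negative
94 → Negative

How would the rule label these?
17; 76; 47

A rule that fits every label: ≡ 2 (mod 3) — true of each 'Positive' example, false of each 'Negative' one.

Positive, Negative, Positive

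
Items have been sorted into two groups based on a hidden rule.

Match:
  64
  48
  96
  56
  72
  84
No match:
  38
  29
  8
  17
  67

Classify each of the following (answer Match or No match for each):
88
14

Match, No match

'Match' ⟺ even AND at least 48.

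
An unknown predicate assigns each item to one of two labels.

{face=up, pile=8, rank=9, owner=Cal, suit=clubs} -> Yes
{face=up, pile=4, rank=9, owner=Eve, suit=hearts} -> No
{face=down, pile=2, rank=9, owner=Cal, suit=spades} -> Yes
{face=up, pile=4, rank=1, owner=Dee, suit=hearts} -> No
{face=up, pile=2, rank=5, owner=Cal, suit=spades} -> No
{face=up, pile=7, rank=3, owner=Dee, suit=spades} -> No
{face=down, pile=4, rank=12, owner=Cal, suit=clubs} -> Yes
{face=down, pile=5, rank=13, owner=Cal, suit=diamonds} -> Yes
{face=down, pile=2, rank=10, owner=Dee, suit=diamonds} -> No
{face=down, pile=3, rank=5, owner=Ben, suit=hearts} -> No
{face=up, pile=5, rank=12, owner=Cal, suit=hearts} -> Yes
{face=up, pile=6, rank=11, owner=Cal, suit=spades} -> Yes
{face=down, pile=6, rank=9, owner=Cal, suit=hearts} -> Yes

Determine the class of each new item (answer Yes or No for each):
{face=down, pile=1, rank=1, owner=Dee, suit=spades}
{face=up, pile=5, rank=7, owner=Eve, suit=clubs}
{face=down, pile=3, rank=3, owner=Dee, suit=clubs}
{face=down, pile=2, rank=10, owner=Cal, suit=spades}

No, No, No, Yes

The simplest hypothesis consistent with all the labels is: owner is Cal AND rank ≥ 9.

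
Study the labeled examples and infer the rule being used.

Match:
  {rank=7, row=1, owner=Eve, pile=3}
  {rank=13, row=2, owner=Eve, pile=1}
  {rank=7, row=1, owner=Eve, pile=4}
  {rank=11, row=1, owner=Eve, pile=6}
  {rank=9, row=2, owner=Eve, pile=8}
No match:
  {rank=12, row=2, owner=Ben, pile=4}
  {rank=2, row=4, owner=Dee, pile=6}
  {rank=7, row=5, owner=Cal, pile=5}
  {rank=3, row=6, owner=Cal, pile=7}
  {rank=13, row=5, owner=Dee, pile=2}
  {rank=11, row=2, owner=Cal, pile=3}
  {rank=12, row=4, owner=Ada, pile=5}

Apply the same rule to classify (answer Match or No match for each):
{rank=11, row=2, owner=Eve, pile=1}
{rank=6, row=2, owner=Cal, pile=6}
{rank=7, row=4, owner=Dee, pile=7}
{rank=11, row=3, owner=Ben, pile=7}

Match, No match, No match, No match

Checking candidate rules against both groups, what survives is: owner is Eve.
{rank=11, row=2, owner=Eve, pile=1} — owner is Eve, hence Match.
{rank=6, row=2, owner=Cal, pile=6} — owner is Cal, hence No match.
{rank=7, row=4, owner=Dee, pile=7} — owner is Dee, hence No match.
{rank=11, row=3, owner=Ben, pile=7} — owner is Ben, hence No match.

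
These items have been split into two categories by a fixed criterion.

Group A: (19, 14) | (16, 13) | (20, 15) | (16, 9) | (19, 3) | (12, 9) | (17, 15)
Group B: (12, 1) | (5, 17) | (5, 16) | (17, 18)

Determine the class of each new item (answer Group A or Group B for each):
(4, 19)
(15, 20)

Group B, Group B

All 'Group A' examples share one property — first > second AND sum ≥ 21 — and every 'Group B' example lacks it.
(4, 19): Group B (4 < 19, 4+19 = 23). (15, 20): Group B (15 < 20, 15+20 = 35).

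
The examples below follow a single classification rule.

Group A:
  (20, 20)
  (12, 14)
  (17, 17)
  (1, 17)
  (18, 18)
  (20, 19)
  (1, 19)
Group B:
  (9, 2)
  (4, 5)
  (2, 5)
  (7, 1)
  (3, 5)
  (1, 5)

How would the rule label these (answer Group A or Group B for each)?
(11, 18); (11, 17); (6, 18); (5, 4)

Group A, Group A, Group A, Group B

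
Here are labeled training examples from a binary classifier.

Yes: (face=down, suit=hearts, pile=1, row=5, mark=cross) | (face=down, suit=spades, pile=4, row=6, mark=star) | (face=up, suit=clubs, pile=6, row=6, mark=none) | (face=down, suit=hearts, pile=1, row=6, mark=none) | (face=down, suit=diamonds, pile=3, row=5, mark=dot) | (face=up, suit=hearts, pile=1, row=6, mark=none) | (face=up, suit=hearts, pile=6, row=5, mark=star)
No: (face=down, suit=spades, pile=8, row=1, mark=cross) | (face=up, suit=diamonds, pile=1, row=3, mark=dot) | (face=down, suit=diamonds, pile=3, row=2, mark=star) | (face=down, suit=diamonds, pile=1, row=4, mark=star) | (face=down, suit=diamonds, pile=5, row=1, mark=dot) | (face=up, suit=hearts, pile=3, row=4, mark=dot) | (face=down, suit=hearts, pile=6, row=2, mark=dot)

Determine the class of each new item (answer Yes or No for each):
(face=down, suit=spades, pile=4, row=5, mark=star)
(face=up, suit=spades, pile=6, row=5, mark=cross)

Yes, Yes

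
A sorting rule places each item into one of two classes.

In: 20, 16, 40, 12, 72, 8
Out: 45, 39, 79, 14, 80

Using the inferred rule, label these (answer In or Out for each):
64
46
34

The classifier is using: multiple of 4 AND at most 72.

In, Out, Out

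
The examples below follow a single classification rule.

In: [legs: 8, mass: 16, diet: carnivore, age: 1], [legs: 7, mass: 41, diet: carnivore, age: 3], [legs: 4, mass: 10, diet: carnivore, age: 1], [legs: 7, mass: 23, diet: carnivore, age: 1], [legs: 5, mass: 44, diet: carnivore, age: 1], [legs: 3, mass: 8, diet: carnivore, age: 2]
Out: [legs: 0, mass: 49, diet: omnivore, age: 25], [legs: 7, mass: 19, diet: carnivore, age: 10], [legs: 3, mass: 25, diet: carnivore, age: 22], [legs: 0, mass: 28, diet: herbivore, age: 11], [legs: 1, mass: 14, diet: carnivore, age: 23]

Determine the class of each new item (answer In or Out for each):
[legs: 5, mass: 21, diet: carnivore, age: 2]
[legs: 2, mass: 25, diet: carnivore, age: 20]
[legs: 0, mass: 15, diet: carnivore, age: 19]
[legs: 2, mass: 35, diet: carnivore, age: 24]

In, Out, Out, Out

'In' ⟺ age ≤ 3.
[legs: 5, mass: 21, diet: carnivore, age: 2] — age = 2, hence In. [legs: 2, mass: 25, diet: carnivore, age: 20] — age = 20, hence Out. [legs: 0, mass: 15, diet: carnivore, age: 19] — age = 19, hence Out. [legs: 2, mass: 35, diet: carnivore, age: 24] — age = 24, hence Out.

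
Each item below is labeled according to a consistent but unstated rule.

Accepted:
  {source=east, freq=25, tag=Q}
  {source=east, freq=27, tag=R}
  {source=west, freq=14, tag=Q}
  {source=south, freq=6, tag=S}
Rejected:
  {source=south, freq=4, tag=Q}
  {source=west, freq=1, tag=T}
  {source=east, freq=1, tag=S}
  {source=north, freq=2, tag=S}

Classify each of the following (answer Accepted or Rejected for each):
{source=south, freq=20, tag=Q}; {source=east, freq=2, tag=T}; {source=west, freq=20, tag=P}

Accepted, Rejected, Accepted

Every 'Accepted' example satisfies: freq ≥ 6. None of the 'Rejected' examples do.
{source=south, freq=20, tag=Q} — freq = 20, hence Accepted.
{source=east, freq=2, tag=T} — freq = 2, hence Rejected.
{source=west, freq=20, tag=P} — freq = 20, hence Accepted.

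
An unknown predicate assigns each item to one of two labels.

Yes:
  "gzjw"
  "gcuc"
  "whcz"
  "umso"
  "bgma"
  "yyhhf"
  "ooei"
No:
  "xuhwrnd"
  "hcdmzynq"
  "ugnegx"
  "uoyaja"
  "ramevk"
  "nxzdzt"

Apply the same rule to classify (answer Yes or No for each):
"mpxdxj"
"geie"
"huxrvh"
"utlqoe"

No, Yes, No, No

All 'Yes' examples share one property — length ≤ 5 — and every 'No' example lacks it.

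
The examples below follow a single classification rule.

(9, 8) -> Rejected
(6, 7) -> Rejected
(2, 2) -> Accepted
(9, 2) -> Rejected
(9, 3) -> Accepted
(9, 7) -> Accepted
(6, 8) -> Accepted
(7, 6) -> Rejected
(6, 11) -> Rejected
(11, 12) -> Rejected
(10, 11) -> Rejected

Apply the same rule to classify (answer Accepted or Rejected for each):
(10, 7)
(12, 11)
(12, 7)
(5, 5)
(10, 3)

Rejected, Rejected, Rejected, Accepted, Rejected

All 'Accepted' examples share one property — sum is even — and every 'Rejected' example lacks it.
(10, 7): 10+7 = 17 — doesn't qualify, so Rejected.
(12, 11): 12+11 = 23 — doesn't qualify, so Rejected.
(12, 7): 12+7 = 19 — doesn't qualify, so Rejected.
(5, 5): 5+5 = 10 — fits, so Accepted.
(10, 3): 10+3 = 13 — doesn't qualify, so Rejected.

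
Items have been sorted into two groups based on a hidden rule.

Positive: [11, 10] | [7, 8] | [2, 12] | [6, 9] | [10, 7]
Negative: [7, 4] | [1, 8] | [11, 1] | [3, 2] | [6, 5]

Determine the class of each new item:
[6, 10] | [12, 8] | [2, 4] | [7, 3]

The pattern is that an item is 'Positive' exactly when: sum ≥ 14.
Positive: [6, 10], since 6+10 = 16.
Positive: [12, 8], since 12+8 = 20.
Negative: [2, 4], since 2+4 = 6.
Negative: [7, 3], since 7+3 = 10.

Positive, Positive, Negative, Negative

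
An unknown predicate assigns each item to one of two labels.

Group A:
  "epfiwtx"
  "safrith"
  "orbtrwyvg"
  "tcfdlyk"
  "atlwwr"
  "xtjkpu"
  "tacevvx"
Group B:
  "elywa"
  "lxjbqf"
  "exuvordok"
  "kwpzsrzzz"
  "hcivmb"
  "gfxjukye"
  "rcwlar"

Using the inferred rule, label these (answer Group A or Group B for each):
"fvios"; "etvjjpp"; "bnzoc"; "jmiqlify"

Checking candidate rules against both groups, what survives is: contains 't'.
Group B: "fvios", since no 't'. Group A: "etvjjpp", since has 't'. Group B: "bnzoc", since no 't'. Group B: "jmiqlify", since no 't'.

Group B, Group A, Group B, Group B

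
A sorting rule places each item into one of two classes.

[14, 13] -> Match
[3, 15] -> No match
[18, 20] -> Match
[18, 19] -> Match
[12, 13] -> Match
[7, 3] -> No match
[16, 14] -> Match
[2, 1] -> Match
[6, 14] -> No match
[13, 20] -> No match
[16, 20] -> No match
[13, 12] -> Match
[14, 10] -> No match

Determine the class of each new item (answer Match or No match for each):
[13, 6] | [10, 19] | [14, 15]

No match, No match, Match

Every 'Match' example satisfies: |first − second| ≤ 2. None of the 'No match' examples do.
[13, 6] — |13−6| = 7, hence No match. [10, 19] — |10−19| = 9, hence No match. [14, 15] — |14−15| = 1, hence Match.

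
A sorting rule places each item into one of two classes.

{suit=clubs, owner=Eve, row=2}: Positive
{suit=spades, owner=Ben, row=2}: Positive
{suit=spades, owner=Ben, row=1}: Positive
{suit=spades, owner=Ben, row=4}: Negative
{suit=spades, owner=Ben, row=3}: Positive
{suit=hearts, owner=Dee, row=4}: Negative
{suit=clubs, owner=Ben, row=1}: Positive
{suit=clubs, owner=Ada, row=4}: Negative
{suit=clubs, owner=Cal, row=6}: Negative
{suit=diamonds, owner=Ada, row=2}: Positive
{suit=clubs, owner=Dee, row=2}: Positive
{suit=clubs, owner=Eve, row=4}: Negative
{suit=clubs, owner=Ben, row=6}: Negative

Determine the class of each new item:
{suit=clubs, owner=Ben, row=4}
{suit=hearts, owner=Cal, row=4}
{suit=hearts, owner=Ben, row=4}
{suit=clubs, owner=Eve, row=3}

Negative, Negative, Negative, Positive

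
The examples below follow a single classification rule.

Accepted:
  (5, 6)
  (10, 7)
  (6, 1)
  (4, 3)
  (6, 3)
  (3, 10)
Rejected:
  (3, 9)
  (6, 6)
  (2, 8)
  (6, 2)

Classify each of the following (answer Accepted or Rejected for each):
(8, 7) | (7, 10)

The common property of the 'Accepted' items is: sum is odd. No 'Rejected' item has it.
Accepted: (8, 7), since 8+7 = 15. Accepted: (7, 10), since 7+10 = 17.

Accepted, Accepted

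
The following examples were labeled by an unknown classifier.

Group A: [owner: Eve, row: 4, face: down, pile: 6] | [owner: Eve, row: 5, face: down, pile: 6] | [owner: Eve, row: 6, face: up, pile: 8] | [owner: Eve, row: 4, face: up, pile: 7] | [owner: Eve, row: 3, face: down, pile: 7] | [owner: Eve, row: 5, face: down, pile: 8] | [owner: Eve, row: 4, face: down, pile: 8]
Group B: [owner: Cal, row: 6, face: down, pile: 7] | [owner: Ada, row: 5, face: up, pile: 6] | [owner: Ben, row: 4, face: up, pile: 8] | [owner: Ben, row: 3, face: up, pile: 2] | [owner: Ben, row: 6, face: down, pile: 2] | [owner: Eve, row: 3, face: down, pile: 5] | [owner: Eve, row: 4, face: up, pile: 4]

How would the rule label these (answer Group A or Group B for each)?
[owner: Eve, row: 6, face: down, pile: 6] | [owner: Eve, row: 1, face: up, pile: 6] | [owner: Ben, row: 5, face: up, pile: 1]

Group A, Group A, Group B

The pattern is that an item is 'Group A' exactly when: owner is Eve AND pile ≥ 6.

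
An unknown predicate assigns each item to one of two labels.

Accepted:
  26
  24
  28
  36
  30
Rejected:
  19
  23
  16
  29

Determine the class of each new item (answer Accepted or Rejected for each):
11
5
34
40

Rejected, Rejected, Accepted, Accepted

Rule: even AND at least 19. This holds for each 'Accepted' example and fails for each 'Rejected' one.
11: 11 is odd, 11 < 19 — does not pass, so Rejected. 5: 5 is odd, 5 < 19 — does not pass, so Rejected. 34: 34 is even, 34 ≥ 19 — has this property, so Accepted. 40: 40 is even, 40 ≥ 19 — has this property, so Accepted.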